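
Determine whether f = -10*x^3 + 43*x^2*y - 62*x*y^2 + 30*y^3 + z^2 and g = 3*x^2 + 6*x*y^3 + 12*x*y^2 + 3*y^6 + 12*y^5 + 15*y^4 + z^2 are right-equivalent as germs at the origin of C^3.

No.

The Hessian of f at 0 has rank 1. Corank 2; j^3 = -(2*x - 3*y)*(5*x^2 - 14*x*y + 10*y^2) splits into three distinct lines over C (the quadratic factor has nonzero discriminant), so D_4. The Hessian of g at 0 has rank 2. Corank 1: A-series; mu = 3 gives A_3. f is D_4 but g is A_3, hence not right-equivalent.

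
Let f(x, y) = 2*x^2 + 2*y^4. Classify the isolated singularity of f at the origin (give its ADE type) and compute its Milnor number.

The Hessian of f at 0 has rank 1. Corank 1: A-series; mu = 3 gives A_3.

Type A_3, Milnor number mu = 3.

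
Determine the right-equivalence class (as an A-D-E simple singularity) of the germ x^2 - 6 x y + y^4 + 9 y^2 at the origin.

A3

The Hessian of f at 0 is [[2, -6], [-6, 18]] with rank 1, so corank 1. A Groebner basis of the Jacobian ideal J(f) in C{x,y} is {y^3, x - 3*y}; counting standard monomials gives mu = 3. Corank 1: A-series; mu = 3 gives A_3.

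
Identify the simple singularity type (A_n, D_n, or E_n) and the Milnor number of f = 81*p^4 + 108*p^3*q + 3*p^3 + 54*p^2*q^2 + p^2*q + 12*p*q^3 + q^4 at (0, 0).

Type D_{5}, Milnor number mu = 5.

The Hessian of f at 0 is [[0, 0], [0, 0]] with rank 0, so corank 2. A Groebner basis of the Jacobian ideal J(f) in C{p,q} is {p*q^2, -p*q/12 + q^3, p^2 + p*q/3}; counting standard monomials gives mu = 5. Corank 2; j^3 = p^2*(3*p + q) has shape L^2 M (L != M), so D-series; mu = 5 gives D_5.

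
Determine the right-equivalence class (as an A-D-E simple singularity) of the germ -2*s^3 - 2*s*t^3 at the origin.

E_7

The Hessian of f at 0 is [[0, 0], [0, 0]] with rank 0, so corank 2. A Groebner basis of the Jacobian ideal J(f) in C{s,t} is {s^3, s*t^2, 3*s^2 + t^3}; counting standard monomials gives mu = 7. Corank 2; j^3 = -2*s^3 is a perfect cube, so E-series; the 4-jet and mu = 7 give E_7.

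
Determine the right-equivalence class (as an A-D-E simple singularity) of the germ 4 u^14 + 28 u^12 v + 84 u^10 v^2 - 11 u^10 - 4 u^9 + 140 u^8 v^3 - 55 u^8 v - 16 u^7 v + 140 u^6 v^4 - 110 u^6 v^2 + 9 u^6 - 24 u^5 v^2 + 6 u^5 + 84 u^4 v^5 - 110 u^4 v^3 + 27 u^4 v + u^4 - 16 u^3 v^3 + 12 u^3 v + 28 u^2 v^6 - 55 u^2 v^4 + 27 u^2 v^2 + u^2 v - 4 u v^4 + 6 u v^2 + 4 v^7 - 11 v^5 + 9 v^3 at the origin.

D_6

The Hessian of f at 0 is [[0, 0], [0, 0]] with rank 0, so corank 2. A Groebner basis of the Jacobian ideal J(f) in C{u,v} is {u^3 + 245*u^2/724 + 373*u*v/362 + 33*v^2/724, u^2*v - u^2/1086 + 178*u*v/543 + 359*v^2/362, -241*u^2/6516 + u*v^2 - 1085*u*v/3258 - 1447*v^2/2172, 121*u^2/4887 + 907*u*v/4887 + v^3 + 544*v^2/1629}; counting standard monomials gives mu = 6. Corank 2; j^3 = v*(u + 3*v)^2 has shape L^2 M (L != M), so D-series; mu = 6 gives D_6.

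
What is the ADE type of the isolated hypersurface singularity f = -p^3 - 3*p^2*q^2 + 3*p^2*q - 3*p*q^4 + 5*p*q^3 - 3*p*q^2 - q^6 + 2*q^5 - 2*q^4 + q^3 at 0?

E_7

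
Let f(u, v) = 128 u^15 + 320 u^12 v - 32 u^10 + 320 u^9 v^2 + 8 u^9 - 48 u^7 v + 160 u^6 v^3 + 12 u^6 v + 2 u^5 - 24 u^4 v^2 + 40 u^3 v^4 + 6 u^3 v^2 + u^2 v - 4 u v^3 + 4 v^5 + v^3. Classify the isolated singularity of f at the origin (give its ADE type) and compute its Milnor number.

Type D_{4}, Milnor number mu = 4.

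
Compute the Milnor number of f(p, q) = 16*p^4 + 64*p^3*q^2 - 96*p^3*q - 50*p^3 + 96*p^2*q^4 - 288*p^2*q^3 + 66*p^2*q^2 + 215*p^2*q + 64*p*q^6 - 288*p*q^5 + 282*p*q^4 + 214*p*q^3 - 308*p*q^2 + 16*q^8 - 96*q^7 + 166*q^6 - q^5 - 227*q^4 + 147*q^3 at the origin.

The Hessian of f at 0 has rank 0. Corank 2; j^3 = -(2*p - 3*q)*(5*p - 7*q)^2 has shape L^2 M (L != M), so D-series; mu = 5 gives D_5.

5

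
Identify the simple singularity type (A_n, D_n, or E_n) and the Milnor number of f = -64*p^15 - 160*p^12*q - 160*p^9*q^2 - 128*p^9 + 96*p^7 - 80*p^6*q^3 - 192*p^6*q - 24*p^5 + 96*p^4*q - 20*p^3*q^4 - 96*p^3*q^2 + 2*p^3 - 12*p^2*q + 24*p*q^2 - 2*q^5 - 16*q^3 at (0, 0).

The Hessian of f at 0 has rank 0. Corank 2; j^3 = 2*(p - 2*q)^3 is a perfect cube, so E-series; the 5-jet and mu = 8 give E_8.

Type E_8, Milnor number mu = 8.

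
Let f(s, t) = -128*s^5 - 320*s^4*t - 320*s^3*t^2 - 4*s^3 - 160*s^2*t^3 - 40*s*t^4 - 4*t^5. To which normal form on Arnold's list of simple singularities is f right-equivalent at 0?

E_8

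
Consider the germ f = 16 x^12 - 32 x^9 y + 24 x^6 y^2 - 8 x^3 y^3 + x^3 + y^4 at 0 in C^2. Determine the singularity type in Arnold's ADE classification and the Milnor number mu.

The Hessian of f at 0 has rank 0. Corank 2; j^3 = x^3 is a perfect cube, so E-series; the 4-jet and mu = 6 give E_6.

Type E6, Milnor number mu = 6.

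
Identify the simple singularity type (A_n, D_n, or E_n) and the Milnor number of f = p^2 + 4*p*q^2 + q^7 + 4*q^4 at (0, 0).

Type A_{6}, Milnor number mu = 6.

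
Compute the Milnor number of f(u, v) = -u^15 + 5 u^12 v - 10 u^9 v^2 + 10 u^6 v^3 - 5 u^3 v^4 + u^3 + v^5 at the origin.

8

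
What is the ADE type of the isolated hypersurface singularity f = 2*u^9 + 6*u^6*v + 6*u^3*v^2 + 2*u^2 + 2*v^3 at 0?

A_2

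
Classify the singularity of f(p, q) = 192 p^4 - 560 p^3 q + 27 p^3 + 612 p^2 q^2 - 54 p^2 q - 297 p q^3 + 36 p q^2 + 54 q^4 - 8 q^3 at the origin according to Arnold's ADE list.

E_{7}

The Hessian of f at 0 has rank 0. Corank 2; j^3 = (3*p - 2*q)^3 is a perfect cube, so E-series; the 4-jet and mu = 7 give E_7.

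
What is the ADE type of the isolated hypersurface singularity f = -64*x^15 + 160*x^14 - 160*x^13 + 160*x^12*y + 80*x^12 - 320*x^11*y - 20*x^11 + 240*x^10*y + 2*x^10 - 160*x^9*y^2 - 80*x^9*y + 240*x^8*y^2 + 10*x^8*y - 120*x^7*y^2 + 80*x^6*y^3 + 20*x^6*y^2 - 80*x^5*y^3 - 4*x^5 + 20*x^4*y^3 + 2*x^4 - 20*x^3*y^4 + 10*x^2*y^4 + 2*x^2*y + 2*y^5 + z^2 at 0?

D6

The Hessian of f at 0 is [[0, 0, 0], [0, 0, 0], [0, 0, 2]] with rank 1, so corank 2. A Groebner basis of the Jacobian ideal J(f) in C{x,y,z} is {x^2/5 + y^4, x^3, x*y, z}; counting standard monomials gives mu = 6. Corank 2; j^3 = 2*x^2*y has shape L^2 M (L != M), so D-series; mu = 6 gives D_6.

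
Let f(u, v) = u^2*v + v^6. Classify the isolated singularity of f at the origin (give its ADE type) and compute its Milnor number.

The Hessian of f at 0 has rank 0. Corank 2; j^3 = u^2*v has shape L^2 M (L != M), so D-series; mu = 7 gives D_7.

Type D7, Milnor number mu = 7.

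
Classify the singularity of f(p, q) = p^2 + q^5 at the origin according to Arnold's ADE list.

A4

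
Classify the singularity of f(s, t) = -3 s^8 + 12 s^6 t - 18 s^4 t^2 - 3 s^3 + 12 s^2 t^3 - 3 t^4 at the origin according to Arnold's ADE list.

The Hessian of f at 0 has rank 0. Corank 2; j^3 = -3*s^3 is a perfect cube, so E-series; the 4-jet and mu = 6 give E_6.

E_6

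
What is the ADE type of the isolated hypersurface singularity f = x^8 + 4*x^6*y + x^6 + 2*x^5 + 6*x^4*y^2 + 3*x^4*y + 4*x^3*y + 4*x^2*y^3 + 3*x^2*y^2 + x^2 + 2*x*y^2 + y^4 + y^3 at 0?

The Hessian of f at 0 has rank 1. Corank 1: A-series; mu = 2 gives A_2.

A_2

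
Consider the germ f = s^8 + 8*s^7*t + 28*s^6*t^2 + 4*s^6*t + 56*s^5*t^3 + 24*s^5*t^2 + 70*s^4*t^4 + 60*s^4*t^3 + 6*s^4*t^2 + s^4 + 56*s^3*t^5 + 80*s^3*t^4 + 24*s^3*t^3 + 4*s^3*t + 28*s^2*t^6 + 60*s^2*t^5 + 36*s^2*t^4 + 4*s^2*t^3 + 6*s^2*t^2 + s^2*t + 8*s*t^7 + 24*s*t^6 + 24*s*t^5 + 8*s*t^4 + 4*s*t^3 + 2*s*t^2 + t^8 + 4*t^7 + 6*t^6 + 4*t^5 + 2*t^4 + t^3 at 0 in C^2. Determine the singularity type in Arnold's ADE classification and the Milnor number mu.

Type D5, Milnor number mu = 5.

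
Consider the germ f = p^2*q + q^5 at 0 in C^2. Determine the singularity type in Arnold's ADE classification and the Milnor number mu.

Type D_{6}, Milnor number mu = 6.

The Hessian of f at 0 has rank 0. Corank 2; j^3 = p^2*q has shape L^2 M (L != M), so D-series; mu = 6 gives D_6.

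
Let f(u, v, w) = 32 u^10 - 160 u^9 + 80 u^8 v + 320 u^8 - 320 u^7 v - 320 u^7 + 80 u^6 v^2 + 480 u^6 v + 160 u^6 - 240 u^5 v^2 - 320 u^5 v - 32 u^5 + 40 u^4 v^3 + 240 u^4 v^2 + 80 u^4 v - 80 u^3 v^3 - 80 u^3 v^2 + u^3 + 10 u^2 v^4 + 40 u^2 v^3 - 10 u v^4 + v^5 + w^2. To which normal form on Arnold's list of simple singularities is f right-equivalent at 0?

The Hessian of f at 0 has rank 1. Corank 2; j^3 = u^3 is a perfect cube, so E-series; the 5-jet and mu = 8 give E_8.

E_8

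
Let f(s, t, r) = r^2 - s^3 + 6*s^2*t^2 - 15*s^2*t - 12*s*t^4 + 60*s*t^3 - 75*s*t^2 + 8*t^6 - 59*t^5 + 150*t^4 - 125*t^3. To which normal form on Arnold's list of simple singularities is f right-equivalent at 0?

The Hessian of f at 0 has rank 1. Corank 2; j^3 = -(s + 5*t)^3 is a perfect cube, so E-series; the 5-jet and mu = 8 give E_8.

E8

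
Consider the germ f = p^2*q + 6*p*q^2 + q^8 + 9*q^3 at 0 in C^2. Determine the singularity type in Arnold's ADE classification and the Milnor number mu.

The Hessian of f at 0 has rank 0. Corank 2; j^3 = q*(p + 3*q)^2 has shape L^2 M (L != M), so D-series; mu = 9 gives D_9.

Type D9, Milnor number mu = 9.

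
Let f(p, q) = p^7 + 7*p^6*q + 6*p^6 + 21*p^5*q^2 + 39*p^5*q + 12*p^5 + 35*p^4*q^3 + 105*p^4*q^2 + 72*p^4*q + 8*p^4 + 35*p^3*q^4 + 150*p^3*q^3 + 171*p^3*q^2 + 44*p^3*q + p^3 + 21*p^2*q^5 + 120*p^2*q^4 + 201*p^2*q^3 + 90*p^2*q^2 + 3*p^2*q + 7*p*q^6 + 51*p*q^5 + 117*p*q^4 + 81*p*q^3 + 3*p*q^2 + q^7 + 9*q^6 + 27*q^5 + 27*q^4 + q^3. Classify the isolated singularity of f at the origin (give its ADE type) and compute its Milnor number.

The Hessian of f at 0 has rank 0. Corank 2; j^3 = (p + q)^3 is a perfect cube, so E-series; the 4-jet and mu = 7 give E_7.

Type E_{7}, Milnor number mu = 7.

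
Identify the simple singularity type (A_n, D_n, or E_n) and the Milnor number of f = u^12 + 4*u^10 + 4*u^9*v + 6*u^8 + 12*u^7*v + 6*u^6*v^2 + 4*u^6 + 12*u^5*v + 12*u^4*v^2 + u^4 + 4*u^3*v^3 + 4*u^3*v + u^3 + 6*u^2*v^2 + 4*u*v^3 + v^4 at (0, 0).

Type E_{6}, Milnor number mu = 6.

The Hessian of f at 0 is [[0, 0], [0, 0]] with rank 0, so corank 2. A Groebner basis of the Jacobian ideal J(f) in C{u,v} is {v^4, u*v^2 + v^3/3, u^2}; counting standard monomials gives mu = 6. Corank 2; j^3 = u^3 is a perfect cube, so E-series; the 4-jet and mu = 6 give E_6.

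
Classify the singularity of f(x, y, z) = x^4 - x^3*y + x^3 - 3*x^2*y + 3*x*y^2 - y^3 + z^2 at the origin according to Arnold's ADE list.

E_7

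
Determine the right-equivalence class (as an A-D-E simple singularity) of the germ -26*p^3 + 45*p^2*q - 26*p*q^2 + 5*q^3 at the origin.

D_{4}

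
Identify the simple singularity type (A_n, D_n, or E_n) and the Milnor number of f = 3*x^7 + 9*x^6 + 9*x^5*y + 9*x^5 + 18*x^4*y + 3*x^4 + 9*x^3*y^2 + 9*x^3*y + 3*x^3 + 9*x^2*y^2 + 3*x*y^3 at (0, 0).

The Hessian of f at 0 has rank 0. Corank 2; j^3 = 3*x^3 is a perfect cube, so E-series; the 4-jet and mu = 7 give E_7.

Type E7, Milnor number mu = 7.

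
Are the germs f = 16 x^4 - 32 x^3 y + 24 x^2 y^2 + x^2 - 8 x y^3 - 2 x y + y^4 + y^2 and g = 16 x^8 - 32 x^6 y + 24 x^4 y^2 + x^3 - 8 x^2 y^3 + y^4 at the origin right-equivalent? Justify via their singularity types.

The Hessian of f at 0 has rank 1. Corank 1: A-series; mu = 3 gives A_3. The Hessian of g at 0 has rank 0. Corank 2; j^3 = x^3 is a perfect cube, so E-series; the 4-jet and mu = 6 give E_6. f is A_3 but g is E_6, hence not right-equivalent.

No.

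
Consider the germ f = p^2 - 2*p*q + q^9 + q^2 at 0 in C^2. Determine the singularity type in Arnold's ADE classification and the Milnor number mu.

Type A_8, Milnor number mu = 8.

The Hessian of f at 0 is [[2, -2], [-2, 2]] with rank 1, so corank 1. A Groebner basis of the Jacobian ideal J(f) in C{p,q} is {q^8, p - q}; counting standard monomials gives mu = 8. Corank 1: A-series; mu = 8 gives A_8.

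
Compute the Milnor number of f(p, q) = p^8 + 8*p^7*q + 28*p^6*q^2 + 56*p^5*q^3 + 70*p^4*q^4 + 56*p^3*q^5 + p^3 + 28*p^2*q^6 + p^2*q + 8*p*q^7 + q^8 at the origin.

9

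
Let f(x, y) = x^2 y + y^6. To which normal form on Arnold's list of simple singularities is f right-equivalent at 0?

The Hessian of f at 0 is [[0, 0], [0, 0]] with rank 0, so corank 2. A Groebner basis of the Jacobian ideal J(f) in C{x,y} is {x^2/6 + y^5, x^3, x*y}; counting standard monomials gives mu = 7. Corank 2; j^3 = x^2*y has shape L^2 M (L != M), so D-series; mu = 7 gives D_7.

D_7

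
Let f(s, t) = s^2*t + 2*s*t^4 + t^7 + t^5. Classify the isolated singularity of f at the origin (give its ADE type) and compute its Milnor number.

Type D6, Milnor number mu = 6.

The Hessian of f at 0 is [[0, 0], [0, 0]] with rank 0, so corank 2. A Groebner basis of the Jacobian ideal J(f) in C{s,t} is {s*t + t^4, s*t^2, s^2 - 5*s*t}; counting standard monomials gives mu = 6. Corank 2; j^3 = s^2*t has shape L^2 M (L != M), so D-series; mu = 6 gives D_6.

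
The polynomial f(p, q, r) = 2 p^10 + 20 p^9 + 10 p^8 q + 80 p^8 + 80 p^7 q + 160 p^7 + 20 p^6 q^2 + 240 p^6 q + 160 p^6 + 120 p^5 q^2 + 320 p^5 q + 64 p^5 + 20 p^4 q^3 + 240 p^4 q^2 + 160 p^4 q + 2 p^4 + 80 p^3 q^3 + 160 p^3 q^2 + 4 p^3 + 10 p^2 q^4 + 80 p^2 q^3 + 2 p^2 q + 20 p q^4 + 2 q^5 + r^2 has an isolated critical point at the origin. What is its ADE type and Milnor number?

Type D6, Milnor number mu = 6.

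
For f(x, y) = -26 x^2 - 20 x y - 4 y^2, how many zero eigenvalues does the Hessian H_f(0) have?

0

The Hessian at 0 is [[-52, -20], [-20, -8]] of rank 2; hence corank 0.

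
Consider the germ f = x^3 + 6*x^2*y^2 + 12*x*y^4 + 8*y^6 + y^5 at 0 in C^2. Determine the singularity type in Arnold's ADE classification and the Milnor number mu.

Type E_{8}, Milnor number mu = 8.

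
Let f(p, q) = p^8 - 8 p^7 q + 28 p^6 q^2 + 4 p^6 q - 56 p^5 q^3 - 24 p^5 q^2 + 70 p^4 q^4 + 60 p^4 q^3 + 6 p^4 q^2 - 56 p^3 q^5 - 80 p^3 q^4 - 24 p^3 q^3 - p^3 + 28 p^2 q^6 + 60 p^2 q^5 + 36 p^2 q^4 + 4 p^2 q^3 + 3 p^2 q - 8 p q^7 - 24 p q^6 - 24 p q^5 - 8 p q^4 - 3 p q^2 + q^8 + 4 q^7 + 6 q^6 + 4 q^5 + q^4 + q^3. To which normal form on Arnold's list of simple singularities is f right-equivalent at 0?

E_{6}

The Hessian of f at 0 is [[0, 0], [0, 0]] with rank 0, so corank 2. A Groebner basis of the Jacobian ideal J(f) in C{p,q} is {q^3, p^2 - 2*p*q + q^2}; counting standard monomials gives mu = 6. Corank 2; j^3 = -(p - q)^3 is a perfect cube, so E-series; the 4-jet and mu = 6 give E_6.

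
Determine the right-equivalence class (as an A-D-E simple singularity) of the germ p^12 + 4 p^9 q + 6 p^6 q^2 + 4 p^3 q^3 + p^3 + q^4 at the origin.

E6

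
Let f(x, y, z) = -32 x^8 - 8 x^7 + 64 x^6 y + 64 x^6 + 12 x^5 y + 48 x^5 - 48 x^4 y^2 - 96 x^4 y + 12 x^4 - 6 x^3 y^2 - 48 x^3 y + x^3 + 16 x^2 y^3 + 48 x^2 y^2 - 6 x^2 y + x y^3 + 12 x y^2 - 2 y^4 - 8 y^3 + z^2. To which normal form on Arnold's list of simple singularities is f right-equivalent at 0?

E_7

The Hessian of f at 0 is [[0, 0, 0], [0, 0, 0], [0, 0, 2]] with rank 1, so corank 2. A Groebner basis of the Jacobian ideal J(f) in C{x,y,z} is {-3*x^2/824 + 3*x*y/206 + y^4 - y^3/824 - 3*y^2/206, x^3 + 291*x^2/412 - 291*x*y/103 - 3199*y^3/412 + 291*y^2/103, x^2*y + 193*x^2/824 - 193*x*y/206 - 9695*y^3/2472 + 193*y^2/206, 6*x^2/103 + x*y^2 - 24*x*y/103 - 204*y^3/103 + 24*y^2/103, z}; counting standard monomials gives mu = 7. Corank 2; j^3 = (x - 2*y)^3 is a perfect cube, so E-series; the 4-jet and mu = 7 give E_7.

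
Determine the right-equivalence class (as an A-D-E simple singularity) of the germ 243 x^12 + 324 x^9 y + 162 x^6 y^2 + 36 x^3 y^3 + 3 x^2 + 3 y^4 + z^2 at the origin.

A3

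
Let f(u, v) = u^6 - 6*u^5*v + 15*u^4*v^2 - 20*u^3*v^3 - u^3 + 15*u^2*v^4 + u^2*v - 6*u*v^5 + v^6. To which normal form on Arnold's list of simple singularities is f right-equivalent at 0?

D7

The Hessian of f at 0 is [[0, 0], [0, 0]] with rank 0, so corank 2. A Groebner basis of the Jacobian ideal J(f) in C{u,v} is {u*v/6 + v^5, u*v^2, u^2 - u*v}; counting standard monomials gives mu = 7. Corank 2; j^3 = -u^2*(u - v) has shape L^2 M (L != M), so D-series; mu = 7 gives D_7.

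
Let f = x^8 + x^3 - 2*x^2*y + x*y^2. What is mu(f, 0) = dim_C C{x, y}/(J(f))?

9

The Hessian of f at 0 has rank 0. Corank 2; j^3 = x*(x - y)^2 has shape L^2 M (L != M), so D-series; mu = 9 gives D_9.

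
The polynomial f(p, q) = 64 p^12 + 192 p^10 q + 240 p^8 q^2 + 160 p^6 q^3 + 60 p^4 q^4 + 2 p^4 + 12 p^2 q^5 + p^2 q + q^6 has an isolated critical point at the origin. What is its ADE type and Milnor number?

Type D_{7}, Milnor number mu = 7.

The Hessian of f at 0 is [[0, 0], [0, 0]] with rank 0, so corank 2. A Groebner basis of the Jacobian ideal J(f) in C{p,q} is {p^2/6 + q^5, p^3, p*q}; counting standard monomials gives mu = 7. Corank 2; j^3 = p^2*q has shape L^2 M (L != M), so D-series; mu = 7 gives D_7.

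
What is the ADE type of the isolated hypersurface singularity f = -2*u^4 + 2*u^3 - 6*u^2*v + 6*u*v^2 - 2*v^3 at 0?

E_6

The Hessian of f at 0 is [[0, 0], [0, 0]] with rank 0, so corank 2. A Groebner basis of the Jacobian ideal J(f) in C{u,v} is {v^4, u*v^2 - 2*v^3/3, u^2 - 2*u*v + v^2}; counting standard monomials gives mu = 6. Corank 2; j^3 = 2*(u - v)^3 is a perfect cube, so E-series; the 4-jet and mu = 6 give E_6.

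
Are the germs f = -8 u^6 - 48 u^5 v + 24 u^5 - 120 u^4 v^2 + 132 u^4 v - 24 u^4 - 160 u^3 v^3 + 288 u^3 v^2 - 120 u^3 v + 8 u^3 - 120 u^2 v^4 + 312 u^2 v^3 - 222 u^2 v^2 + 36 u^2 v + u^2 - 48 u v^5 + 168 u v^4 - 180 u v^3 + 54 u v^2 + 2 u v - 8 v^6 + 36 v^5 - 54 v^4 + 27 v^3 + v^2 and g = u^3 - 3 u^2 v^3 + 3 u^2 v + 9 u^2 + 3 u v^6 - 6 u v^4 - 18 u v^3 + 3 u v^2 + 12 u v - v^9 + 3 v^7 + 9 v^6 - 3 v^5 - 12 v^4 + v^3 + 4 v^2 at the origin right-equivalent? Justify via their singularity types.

Yes.

The Hessian of f at 0 has rank 1. Corank 1: A-series; mu = 2 gives A_2. The Hessian of g at 0 has rank 1. Corank 1: A-series; mu = 2 gives A_2. Both have type A_2, hence right-equivalent.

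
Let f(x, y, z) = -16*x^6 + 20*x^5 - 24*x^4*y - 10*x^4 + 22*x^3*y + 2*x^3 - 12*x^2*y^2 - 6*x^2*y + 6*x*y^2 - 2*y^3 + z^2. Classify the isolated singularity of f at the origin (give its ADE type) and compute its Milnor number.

The Hessian of f at 0 has rank 1. Corank 2; j^3 = 2*(x - y)^3 is a perfect cube, so E-series; the 4-jet and mu = 7 give E_7.

Type E_{7}, Milnor number mu = 7.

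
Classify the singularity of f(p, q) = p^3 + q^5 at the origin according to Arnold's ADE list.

E_{8}

The Hessian of f at 0 has rank 0. Corank 2; j^3 = p^3 is a perfect cube, so E-series; the 5-jet and mu = 8 give E_8.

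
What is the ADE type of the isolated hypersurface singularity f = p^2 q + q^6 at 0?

D7

The Hessian of f at 0 has rank 0. Corank 2; j^3 = p^2*q has shape L^2 M (L != M), so D-series; mu = 7 gives D_7.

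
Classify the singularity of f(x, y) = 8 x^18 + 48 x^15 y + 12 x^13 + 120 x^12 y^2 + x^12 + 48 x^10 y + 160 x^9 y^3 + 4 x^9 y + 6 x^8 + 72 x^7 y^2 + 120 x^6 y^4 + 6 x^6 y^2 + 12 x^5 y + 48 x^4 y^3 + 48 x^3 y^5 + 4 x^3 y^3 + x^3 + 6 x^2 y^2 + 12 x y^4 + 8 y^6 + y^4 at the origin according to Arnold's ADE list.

E_6

The Hessian of f at 0 has rank 0. Corank 2; j^3 = x^3 is a perfect cube, so E-series; the 4-jet and mu = 6 give E_6.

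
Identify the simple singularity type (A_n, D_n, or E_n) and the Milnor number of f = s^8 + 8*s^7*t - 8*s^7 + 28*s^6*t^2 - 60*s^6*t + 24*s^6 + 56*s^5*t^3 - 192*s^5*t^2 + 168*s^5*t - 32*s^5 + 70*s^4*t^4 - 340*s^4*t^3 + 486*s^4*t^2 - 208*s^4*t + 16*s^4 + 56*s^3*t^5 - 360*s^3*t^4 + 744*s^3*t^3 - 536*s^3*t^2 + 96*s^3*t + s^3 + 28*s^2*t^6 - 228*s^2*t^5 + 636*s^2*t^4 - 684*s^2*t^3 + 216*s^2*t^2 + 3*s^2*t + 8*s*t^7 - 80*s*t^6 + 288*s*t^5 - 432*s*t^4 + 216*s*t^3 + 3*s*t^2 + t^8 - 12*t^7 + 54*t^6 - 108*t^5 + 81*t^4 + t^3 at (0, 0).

The Hessian of f at 0 has rank 0. Corank 2; j^3 = (s + t)^3 is a perfect cube, so E-series; the 4-jet and mu = 6 give E_6.

Type E6, Milnor number mu = 6.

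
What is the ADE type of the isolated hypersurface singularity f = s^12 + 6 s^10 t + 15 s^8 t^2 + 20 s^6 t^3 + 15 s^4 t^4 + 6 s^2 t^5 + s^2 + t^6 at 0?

A_5

The Hessian of f at 0 is [[2, 0], [0, 0]] with rank 1, so corank 1. A Groebner basis of the Jacobian ideal J(f) in C{s,t} is {t^5, s}; counting standard monomials gives mu = 5. Corank 1: A-series; mu = 5 gives A_5.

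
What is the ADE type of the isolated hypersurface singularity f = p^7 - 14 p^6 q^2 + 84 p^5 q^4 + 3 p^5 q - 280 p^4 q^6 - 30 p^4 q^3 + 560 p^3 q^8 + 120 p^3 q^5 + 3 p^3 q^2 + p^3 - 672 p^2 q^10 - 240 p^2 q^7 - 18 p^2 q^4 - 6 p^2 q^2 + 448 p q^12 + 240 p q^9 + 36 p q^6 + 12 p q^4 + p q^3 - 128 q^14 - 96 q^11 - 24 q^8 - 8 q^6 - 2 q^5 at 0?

The Hessian of f at 0 is [[0, 0], [0, 0]] with rank 0, so corank 2. A Groebner basis of the Jacobian ideal J(f) in C{p,q} is {-p^2/4 + q^4 - q^3/12, p^3, p^2*q + p^2/12 + q^3/36, -p^2/2 + p*q^2 - q^3/6}; counting standard monomials gives mu = 7. Corank 2; j^3 = p^3 is a perfect cube, so E-series; the 4-jet and mu = 7 give E_7.

E_{7}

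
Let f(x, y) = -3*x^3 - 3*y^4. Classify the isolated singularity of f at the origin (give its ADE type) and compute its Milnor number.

Type E6, Milnor number mu = 6.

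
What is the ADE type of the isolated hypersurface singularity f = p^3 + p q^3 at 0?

The Hessian of f at 0 is [[0, 0], [0, 0]] with rank 0, so corank 2. A Groebner basis of the Jacobian ideal J(f) in C{p,q} is {p^3, p*q^2, 3*p^2 + q^3}; counting standard monomials gives mu = 7. Corank 2; j^3 = p^3 is a perfect cube, so E-series; the 4-jet and mu = 7 give E_7.

E7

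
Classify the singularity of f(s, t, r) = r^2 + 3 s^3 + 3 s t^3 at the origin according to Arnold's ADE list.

E_7

The Hessian of f at 0 has rank 1. Corank 2; j^3 = 3*s^3 is a perfect cube, so E-series; the 4-jet and mu = 7 give E_7.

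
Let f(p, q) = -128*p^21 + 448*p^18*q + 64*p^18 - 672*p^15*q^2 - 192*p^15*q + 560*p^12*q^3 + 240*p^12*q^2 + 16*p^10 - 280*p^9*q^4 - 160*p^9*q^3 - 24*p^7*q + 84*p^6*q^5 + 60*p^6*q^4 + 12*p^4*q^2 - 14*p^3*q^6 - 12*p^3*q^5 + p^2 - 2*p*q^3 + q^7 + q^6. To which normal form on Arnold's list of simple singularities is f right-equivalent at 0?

The Hessian of f at 0 has rank 1. Corank 1: A-series; mu = 6 gives A_6.

A_6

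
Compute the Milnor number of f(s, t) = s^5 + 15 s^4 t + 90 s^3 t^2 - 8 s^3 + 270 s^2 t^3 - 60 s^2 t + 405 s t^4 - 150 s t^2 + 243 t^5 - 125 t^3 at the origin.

The Hessian of f at 0 is [[0, 0], [0, 0]] with rank 0, so corank 2. A Groebner basis of the Jacobian ideal J(f) in C{s,t} is {t^5, s*t^3 + 21*t^4/8, s^2 + 5*s*t + 25*t^2/4}; counting standard monomials gives mu = 8. Corank 2; j^3 = -(2*s + 5*t)^3 is a perfect cube, so E-series; the 5-jet and mu = 8 give E_8.

8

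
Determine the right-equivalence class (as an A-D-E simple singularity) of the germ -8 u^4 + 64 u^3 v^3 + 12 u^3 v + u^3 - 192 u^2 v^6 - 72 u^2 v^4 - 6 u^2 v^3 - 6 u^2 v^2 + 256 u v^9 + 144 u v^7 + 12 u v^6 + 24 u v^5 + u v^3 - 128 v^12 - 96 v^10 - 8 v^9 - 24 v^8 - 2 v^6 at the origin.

E_{7}

The Hessian of f at 0 is [[0, 0], [0, 0]] with rank 0, so corank 2. A Groebner basis of the Jacobian ideal J(f) in C{u,v} is {3*u^2/4 + v^4 + v^3/4, u^3, u^2*v - u^2/4 - v^3/12, -u^2 + u*v^2 - v^3/3}; counting standard monomials gives mu = 7. Corank 2; j^3 = u^3 is a perfect cube, so E-series; the 4-jet and mu = 7 give E_7.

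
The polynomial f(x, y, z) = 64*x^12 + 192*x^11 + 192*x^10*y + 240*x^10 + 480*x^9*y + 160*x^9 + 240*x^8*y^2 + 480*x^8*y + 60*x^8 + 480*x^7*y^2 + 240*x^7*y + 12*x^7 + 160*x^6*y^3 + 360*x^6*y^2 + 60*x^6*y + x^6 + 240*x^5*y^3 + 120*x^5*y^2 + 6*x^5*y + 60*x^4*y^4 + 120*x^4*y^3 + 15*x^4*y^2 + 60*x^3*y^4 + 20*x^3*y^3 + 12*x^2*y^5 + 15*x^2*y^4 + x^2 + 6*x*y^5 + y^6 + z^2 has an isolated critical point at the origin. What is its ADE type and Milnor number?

Type A_5, Milnor number mu = 5.

The Hessian of f at 0 is [[2, 0, 0], [0, 0, 0], [0, 0, 2]] with rank 2, so corank 1. A Groebner basis of the Jacobian ideal J(f) in C{x,y,z} is {y^5, x, z}; counting standard monomials gives mu = 5. Corank 1: A-series; mu = 5 gives A_5.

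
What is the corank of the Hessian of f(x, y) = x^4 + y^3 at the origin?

Hessian at 0 has rank 0.

2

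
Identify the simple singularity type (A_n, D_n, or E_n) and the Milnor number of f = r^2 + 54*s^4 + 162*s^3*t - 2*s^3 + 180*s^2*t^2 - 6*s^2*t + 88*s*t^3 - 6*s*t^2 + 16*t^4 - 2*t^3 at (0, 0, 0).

Type E_{7}, Milnor number mu = 7.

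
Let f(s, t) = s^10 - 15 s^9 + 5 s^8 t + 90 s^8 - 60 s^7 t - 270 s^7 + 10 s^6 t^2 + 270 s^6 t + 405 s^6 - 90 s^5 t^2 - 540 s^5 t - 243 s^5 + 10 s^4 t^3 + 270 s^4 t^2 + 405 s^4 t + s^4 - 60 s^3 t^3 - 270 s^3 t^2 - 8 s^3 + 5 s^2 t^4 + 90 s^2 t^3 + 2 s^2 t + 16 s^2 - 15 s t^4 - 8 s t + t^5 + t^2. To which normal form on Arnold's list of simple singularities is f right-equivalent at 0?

A4

The Hessian of f at 0 has rank 1. Corank 1: A-series; mu = 4 gives A_4.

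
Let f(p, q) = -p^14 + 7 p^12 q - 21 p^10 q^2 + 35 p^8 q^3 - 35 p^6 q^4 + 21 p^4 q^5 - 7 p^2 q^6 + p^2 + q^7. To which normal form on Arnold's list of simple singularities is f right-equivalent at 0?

The Hessian of f at 0 has rank 1. Corank 1: A-series; mu = 6 gives A_6.

A_{6}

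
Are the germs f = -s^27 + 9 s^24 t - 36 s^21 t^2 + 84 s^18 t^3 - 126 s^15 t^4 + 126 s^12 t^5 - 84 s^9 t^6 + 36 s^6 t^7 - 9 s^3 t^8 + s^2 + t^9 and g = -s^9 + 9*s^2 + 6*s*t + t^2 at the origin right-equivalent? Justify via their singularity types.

Yes.

The Hessian of f at 0 has rank 1. Corank 1: A-series; mu = 8 gives A_8. The Hessian of g at 0 has rank 1. Corank 1: A-series; mu = 8 gives A_8. Both have type A_8, hence right-equivalent.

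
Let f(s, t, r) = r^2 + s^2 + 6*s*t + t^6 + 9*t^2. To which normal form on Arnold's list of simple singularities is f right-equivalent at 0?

A_5

The Hessian of f at 0 is [[2, 6, 0], [6, 18, 0], [0, 0, 2]] with rank 2, so corank 1. A Groebner basis of the Jacobian ideal J(f) in C{s,t,r} is {t^5, s + 3*t, r}; counting standard monomials gives mu = 5. Corank 1: A-series; mu = 5 gives A_5.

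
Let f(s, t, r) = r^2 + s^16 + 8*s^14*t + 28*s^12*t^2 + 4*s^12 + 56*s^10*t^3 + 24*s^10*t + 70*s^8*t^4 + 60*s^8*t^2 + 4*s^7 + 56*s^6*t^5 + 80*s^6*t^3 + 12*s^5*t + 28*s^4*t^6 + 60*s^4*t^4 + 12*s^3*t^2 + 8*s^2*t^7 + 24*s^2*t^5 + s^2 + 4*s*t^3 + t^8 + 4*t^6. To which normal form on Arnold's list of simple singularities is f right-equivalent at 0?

A7

The Hessian of f at 0 has rank 2. Corank 1: A-series; mu = 7 gives A_7.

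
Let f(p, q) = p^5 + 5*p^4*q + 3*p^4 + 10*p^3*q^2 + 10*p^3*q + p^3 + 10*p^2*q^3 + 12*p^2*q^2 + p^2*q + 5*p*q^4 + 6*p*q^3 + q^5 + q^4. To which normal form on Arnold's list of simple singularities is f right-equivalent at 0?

D_{5}

The Hessian of f at 0 is [[0, 0], [0, 0]] with rank 0, so corank 2. A Groebner basis of the Jacobian ideal J(f) in C{p,q} is {p*q^2, -p*q/3 + q^3, p^2 + 4*p*q/3}; counting standard monomials gives mu = 5. Corank 2; j^3 = p^2*(p + q) has shape L^2 M (L != M), so D-series; mu = 5 gives D_5.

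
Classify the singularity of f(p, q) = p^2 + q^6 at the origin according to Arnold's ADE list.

A5

The Hessian of f at 0 has rank 1. Corank 1: A-series; mu = 5 gives A_5.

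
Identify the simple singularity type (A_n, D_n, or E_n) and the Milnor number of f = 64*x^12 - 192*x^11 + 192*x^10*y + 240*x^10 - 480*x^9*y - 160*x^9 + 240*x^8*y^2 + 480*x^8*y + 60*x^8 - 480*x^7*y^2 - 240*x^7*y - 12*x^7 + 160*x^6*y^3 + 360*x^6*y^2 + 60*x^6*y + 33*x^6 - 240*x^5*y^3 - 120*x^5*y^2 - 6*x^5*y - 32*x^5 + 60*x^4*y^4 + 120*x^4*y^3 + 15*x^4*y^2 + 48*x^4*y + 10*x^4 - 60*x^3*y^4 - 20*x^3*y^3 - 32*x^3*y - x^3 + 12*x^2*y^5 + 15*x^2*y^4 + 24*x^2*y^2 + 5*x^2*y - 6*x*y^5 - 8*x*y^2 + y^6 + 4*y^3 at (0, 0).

Type D_7, Milnor number mu = 7.

The Hessian of f at 0 is [[0, 0], [0, 0]] with rank 0, so corank 2. A Groebner basis of the Jacobian ideal J(f) in C{x,y} is {2557*x^2/394752 - 14327*x*y/394752 + y^4 + 4099*y^3/24672 + 3071*y^2/65792, x^3 - 515*x^2/2056 + 1033*x*y/2056 - 2*y^3/257 - 3*y^2/1028, x^2*y - x^2/2056 - 509*x*y/2056 - 2*y^3/257 + 511*y^2/1028, 509*x^2/24672 + x*y^2 - 4087*x*y/24672 - 1033*y^3/1542 + 1023*y^2/4112}; counting standard monomials gives mu = 7. Corank 2; j^3 = -(x - 2*y)^2*(x - y) has shape L^2 M (L != M), so D-series; mu = 7 gives D_7.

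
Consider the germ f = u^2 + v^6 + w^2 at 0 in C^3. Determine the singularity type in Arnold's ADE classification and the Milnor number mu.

The Hessian of f at 0 has rank 2. Corank 1: A-series; mu = 5 gives A_5.

Type A_5, Milnor number mu = 5.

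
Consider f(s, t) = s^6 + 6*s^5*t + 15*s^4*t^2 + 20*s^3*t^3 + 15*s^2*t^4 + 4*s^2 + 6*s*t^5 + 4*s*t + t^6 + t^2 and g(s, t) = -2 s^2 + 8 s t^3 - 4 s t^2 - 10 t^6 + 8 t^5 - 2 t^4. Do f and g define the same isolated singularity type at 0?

The Hessian of f at 0 is [[8, 4], [4, 2]] with rank 1, so corank 1. A Groebner basis of the Jacobian ideal J(f) in C{s,t} is {t^5, s + t/2}; counting standard monomials gives mu = 5. Corank 1: A-series; mu = 5 gives A_5. The Hessian of g at 0 is [[-4, 0], [0, 0]] with rank 1, so corank 1. A Groebner basis of the Jacobian ideal J(g) in C{s,t} is {s*t^2 + s*t/2 + s/4 + t^2/4, -s/2 + t^3 - t^2/2, s^2 - s*t/2 - s/4 - t^2/4}; counting standard monomials gives mu = 5. Corank 1: A-series; mu = 5 gives A_5. Both have type A_5, hence right-equivalent.

Yes.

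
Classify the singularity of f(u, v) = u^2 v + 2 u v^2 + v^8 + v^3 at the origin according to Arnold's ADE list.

D_{9}

The Hessian of f at 0 has rank 0. Corank 2; j^3 = v*(u + v)^2 has shape L^2 M (L != M), so D-series; mu = 9 gives D_9.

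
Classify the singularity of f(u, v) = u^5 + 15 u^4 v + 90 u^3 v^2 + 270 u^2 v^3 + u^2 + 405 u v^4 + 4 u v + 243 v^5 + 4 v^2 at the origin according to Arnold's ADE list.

The Hessian of f at 0 has rank 1. Corank 1: A-series; mu = 4 gives A_4.

A4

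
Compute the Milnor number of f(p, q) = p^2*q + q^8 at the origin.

The Hessian of f at 0 is [[0, 0], [0, 0]] with rank 0, so corank 2. A Groebner basis of the Jacobian ideal J(f) in C{p,q} is {p^2/8 + q^7, p^3, p*q}; counting standard monomials gives mu = 9. Corank 2; j^3 = p^2*q has shape L^2 M (L != M), so D-series; mu = 9 gives D_9.

9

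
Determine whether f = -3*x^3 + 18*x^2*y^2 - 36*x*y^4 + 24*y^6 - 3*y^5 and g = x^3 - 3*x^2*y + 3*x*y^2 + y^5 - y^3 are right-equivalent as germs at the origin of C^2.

Yes.

The Hessian of f at 0 is [[0, 0], [0, 0]] with rank 0, so corank 2. A Groebner basis of the Jacobian ideal J(f) in C{x,y} is {y^4, x^3, -x^2/4 + x*y^2}; counting standard monomials gives mu = 8. Corank 2; j^3 = -3*x^3 is a perfect cube, so E-series; the 5-jet and mu = 8 give E_8. The Hessian of g at 0 is [[0, 0], [0, 0]] with rank 0, so corank 2. A Groebner basis of the Jacobian ideal J(g) in C{x,y} is {y^4, x^2 - 2*x*y + y^2}; counting standard monomials gives mu = 8. Corank 2; j^3 = (x - y)^3 is a perfect cube, so E-series; the 5-jet and mu = 8 give E_8. Both have type E_8, hence right-equivalent.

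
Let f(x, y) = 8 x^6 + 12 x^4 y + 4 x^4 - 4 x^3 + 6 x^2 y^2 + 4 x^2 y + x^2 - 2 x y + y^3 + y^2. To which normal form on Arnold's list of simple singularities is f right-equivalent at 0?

A_2

The Hessian of f at 0 has rank 1. Corank 1: A-series; mu = 2 gives A_2.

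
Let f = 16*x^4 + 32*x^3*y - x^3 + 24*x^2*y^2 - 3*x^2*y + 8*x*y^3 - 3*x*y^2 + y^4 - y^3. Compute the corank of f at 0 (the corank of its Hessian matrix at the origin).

2

Hessian at 0 has rank 0.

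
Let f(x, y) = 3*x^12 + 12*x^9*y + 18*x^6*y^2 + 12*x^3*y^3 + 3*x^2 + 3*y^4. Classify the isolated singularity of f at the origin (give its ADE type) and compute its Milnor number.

Type A_{3}, Milnor number mu = 3.

The Hessian of f at 0 has rank 1. Corank 1: A-series; mu = 3 gives A_3.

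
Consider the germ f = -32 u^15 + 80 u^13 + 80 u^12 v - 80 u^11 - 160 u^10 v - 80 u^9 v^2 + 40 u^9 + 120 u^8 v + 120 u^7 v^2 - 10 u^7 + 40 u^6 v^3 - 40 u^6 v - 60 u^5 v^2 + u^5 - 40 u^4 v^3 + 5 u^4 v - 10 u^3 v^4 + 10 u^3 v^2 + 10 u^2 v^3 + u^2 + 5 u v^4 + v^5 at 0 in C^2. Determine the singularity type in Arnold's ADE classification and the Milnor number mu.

Type A_4, Milnor number mu = 4.

The Hessian of f at 0 has rank 1. Corank 1: A-series; mu = 4 gives A_4.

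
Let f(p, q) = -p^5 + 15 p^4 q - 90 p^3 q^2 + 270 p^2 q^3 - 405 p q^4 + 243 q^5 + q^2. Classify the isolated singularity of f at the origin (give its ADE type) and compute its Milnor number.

Type A_{4}, Milnor number mu = 4.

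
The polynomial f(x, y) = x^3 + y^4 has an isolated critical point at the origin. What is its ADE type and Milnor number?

Type E6, Milnor number mu = 6.

The Hessian of f at 0 has rank 0. Corank 2; j^3 = x^3 is a perfect cube, so E-series; the 4-jet and mu = 6 give E_6.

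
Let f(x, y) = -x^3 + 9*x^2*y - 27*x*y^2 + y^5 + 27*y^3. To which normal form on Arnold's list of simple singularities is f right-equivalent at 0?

The Hessian of f at 0 is [[0, 0], [0, 0]] with rank 0, so corank 2. A Groebner basis of the Jacobian ideal J(f) in C{x,y} is {y^4, x^2 - 6*x*y + 9*y^2}; counting standard monomials gives mu = 8. Corank 2; j^3 = -(x - 3*y)^3 is a perfect cube, so E-series; the 5-jet and mu = 8 give E_8.

E8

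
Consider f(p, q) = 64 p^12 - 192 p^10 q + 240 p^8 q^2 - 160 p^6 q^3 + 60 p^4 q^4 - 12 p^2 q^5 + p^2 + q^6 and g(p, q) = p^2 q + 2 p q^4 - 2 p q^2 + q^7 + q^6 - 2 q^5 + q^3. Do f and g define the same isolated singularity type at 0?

No.

The Hessian of f at 0 has rank 1. Corank 1: A-series; mu = 5 gives A_5. The Hessian of g at 0 has rank 0. Corank 2; j^3 = q*(p - q)^2 has shape L^2 M (L != M), so D-series; mu = 7 gives D_7. f is A_5 but g is D_7, hence not right-equivalent.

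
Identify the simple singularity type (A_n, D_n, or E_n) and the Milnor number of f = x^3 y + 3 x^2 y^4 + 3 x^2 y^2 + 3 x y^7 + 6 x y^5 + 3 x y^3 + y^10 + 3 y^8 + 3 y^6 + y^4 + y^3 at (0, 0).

Type E7, Milnor number mu = 7.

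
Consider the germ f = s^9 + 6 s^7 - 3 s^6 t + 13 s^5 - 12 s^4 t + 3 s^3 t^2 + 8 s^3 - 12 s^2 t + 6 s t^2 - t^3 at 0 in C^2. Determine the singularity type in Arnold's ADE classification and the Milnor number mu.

The Hessian of f at 0 is [[0, 0], [0, 0]] with rank 0, so corank 2. A Groebner basis of the Jacobian ideal J(f) in C{s,t} is {-24*s^2 + s*t^3 + 24*s*t - 6*t^2, -64*s^2 + 64*s*t + t^4 - 16*t^2, s^3 - 3*s*t^2/4 + t^3/4, s^2*t - s*t^2 + t^3/4}; counting standard monomials gives mu = 8. Corank 2; j^3 = (2*s - t)^3 is a perfect cube, so E-series; the 5-jet and mu = 8 give E_8.

Type E_{8}, Milnor number mu = 8.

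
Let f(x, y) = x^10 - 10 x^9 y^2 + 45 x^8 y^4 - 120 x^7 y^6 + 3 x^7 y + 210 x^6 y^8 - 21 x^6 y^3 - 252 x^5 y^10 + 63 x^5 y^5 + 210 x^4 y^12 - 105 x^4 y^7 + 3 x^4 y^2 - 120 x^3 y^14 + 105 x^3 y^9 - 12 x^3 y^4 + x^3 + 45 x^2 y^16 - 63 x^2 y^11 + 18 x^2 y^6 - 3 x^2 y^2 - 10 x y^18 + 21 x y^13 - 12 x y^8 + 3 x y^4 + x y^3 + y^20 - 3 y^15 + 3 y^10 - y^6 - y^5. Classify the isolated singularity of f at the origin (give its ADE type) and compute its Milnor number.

The Hessian of f at 0 has rank 0. Corank 2; j^3 = x^3 is a perfect cube, so E-series; the 4-jet and mu = 7 give E_7.

Type E_{7}, Milnor number mu = 7.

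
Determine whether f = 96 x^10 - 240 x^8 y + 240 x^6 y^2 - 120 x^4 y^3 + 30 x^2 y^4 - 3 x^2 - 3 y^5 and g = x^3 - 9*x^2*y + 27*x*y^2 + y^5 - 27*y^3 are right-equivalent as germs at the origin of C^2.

The Hessian of f at 0 is [[-6, 0], [0, 0]] with rank 1, so corank 1. A Groebner basis of the Jacobian ideal J(f) in C{x,y} is {y^4, x}; counting standard monomials gives mu = 4. Corank 1: A-series; mu = 4 gives A_4. The Hessian of g at 0 is [[0, 0], [0, 0]] with rank 0, so corank 2. A Groebner basis of the Jacobian ideal J(g) in C{x,y} is {y^4, x^2 - 6*x*y + 9*y^2}; counting standard monomials gives mu = 8. Corank 2; j^3 = (x - 3*y)^3 is a perfect cube, so E-series; the 5-jet and mu = 8 give E_8. f is A_4 but g is E_8, hence not right-equivalent.

No.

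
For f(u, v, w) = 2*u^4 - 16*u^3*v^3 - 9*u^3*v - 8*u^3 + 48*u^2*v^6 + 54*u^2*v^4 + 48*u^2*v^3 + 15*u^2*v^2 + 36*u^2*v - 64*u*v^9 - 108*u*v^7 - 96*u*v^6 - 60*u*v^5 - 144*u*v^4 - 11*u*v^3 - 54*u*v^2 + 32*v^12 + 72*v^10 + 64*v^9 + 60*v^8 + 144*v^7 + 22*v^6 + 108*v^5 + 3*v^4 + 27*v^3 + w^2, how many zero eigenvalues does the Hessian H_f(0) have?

The Hessian at 0 is [[0, 0, 0], [0, 0, 0], [0, 0, 2]] of rank 1; hence corank 2.

2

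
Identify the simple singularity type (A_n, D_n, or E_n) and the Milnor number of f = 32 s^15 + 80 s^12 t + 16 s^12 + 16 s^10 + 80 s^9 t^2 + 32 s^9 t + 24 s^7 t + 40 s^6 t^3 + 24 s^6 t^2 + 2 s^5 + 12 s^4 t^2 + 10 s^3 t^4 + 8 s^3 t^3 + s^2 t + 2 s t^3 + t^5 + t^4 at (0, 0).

The Hessian of f at 0 has rank 0. Corank 2; j^3 = s^2*t has shape L^2 M (L != M), so D-series; mu = 5 gives D_5.

Type D5, Milnor number mu = 5.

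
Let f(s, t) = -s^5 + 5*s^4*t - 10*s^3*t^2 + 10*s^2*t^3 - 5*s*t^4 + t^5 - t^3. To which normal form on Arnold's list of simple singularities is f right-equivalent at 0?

E8

The Hessian of f at 0 is [[0, 0], [0, 0]] with rank 0, so corank 2. A Groebner basis of the Jacobian ideal J(f) in C{s,t} is {s^4 - 4*s^3*t, t^2}; counting standard monomials gives mu = 8. Corank 2; j^3 = -t^3 is a perfect cube, so E-series; the 5-jet and mu = 8 give E_8.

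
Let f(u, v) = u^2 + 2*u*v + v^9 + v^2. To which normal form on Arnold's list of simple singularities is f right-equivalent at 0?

The Hessian of f at 0 is [[2, 2], [2, 2]] with rank 1, so corank 1. A Groebner basis of the Jacobian ideal J(f) in C{u,v} is {v^8, u + v}; counting standard monomials gives mu = 8. Corank 1: A-series; mu = 8 gives A_8.

A_8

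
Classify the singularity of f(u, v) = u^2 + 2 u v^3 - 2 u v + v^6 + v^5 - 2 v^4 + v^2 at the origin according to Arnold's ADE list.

A_{4}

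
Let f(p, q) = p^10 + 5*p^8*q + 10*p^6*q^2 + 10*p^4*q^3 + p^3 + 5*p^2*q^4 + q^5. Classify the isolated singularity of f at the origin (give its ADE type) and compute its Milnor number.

Type E_8, Milnor number mu = 8.

The Hessian of f at 0 has rank 0. Corank 2; j^3 = p^3 is a perfect cube, so E-series; the 5-jet and mu = 8 give E_8.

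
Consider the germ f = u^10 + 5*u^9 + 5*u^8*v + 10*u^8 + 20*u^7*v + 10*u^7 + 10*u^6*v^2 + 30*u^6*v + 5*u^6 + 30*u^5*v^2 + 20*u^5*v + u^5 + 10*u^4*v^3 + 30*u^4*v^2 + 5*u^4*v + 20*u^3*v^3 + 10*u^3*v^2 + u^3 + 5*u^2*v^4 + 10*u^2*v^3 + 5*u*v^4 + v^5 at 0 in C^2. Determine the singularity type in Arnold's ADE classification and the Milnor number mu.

Type E_{8}, Milnor number mu = 8.

The Hessian of f at 0 has rank 0. Corank 2; j^3 = u^3 is a perfect cube, so E-series; the 5-jet and mu = 8 give E_8.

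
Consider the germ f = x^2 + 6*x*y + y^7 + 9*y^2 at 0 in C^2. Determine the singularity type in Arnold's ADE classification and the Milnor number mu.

The Hessian of f at 0 has rank 1. Corank 1: A-series; mu = 6 gives A_6.

Type A6, Milnor number mu = 6.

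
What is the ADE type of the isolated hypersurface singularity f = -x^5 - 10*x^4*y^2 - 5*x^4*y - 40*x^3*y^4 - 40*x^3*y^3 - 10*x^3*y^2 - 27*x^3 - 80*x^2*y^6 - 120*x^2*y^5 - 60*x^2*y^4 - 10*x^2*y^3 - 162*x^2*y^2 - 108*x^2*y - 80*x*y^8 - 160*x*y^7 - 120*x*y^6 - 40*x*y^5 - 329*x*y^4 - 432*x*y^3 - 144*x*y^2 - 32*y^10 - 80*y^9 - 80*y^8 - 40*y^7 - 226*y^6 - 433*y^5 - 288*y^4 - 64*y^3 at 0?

E8

The Hessian of f at 0 is [[0, 0], [0, 0]] with rank 0, so corank 2. A Groebner basis of the Jacobian ideal J(f) in C{x,y} is {-5*x^2/16 + x*y^3 - 5*x*y^2/4 - 5*x*y/6 - 5*y^3/3 - 5*y^2/9, x^2/4 + x*y^2 + 2*x*y/3 + y^4 + 4*y^3/3 + 4*y^2/9, x^3 + x^2/3 - 4*x*y^2 + 8*x*y/9 - 80*y^3/27 + 16*y^2/27, x^2*y - x^2/12 + 7*x*y^2/3 - 2*x*y/9 + 4*y^3/3 - 4*y^2/27}; counting standard monomials gives mu = 8. Corank 2; j^3 = -(3*x + 4*y)^3 is a perfect cube, so E-series; the 5-jet and mu = 8 give E_8.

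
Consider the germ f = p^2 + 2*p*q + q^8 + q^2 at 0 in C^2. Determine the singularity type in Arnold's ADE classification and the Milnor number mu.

The Hessian of f at 0 has rank 1. Corank 1: A-series; mu = 7 gives A_7.

Type A_7, Milnor number mu = 7.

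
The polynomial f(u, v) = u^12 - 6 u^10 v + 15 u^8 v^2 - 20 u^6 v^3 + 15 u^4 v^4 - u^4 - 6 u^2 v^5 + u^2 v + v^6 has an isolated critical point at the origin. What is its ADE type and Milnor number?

Type D_7, Milnor number mu = 7.

The Hessian of f at 0 has rank 0. Corank 2; j^3 = u^2*v has shape L^2 M (L != M), so D-series; mu = 7 gives D_7.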